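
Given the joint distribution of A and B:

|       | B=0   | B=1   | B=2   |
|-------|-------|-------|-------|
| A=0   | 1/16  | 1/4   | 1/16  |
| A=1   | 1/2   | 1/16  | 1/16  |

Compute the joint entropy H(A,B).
H(A,B) = -Σ P(A,B) log₂ P(A,B), summed over the non-zero cells:
H(A,B) = -[(1/16)·log₂(1/16) + (1/4)·log₂(1/4) + (1/16)·log₂(1/16) + (1/2)·log₂(1/2) + (1/16)·log₂(1/16) + (1/16)·log₂(1/16)]
  = 0.2500 + 0.5000 + 0.2500 + 0.5000 + 0.2500 + 0.2500
  = 2.0000 bits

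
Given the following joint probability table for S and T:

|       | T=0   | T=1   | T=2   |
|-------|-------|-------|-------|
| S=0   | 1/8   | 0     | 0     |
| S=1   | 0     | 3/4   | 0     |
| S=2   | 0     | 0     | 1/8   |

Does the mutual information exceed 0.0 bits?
Marginal P(S) (row sums):
  P(S=0) = 1/8 + 0 + 0 = 1/8
  P(S=1) = 0 + 3/4 + 0 = 3/4
  P(S=2) = 0 + 0 + 1/8 = 1/8
Marginal P(T) (column sums):
  P(T=0) = 1/8 + 0 + 0 = 1/8
  P(T=1) = 0 + 3/4 + 0 = 3/4
  P(T=2) = 0 + 0 + 1/8 = 1/8

H(S) = -[(1/8)·log₂(1/8) + (3/4)·log₂(3/4) + (1/8)·log₂(1/8)]
  = 0.3750 + 0.3113 + 0.3750
  = 1.0613 bits
H(T) = -[(1/8)·log₂(1/8) + (3/4)·log₂(3/4) + (1/8)·log₂(1/8)]
  = 0.3750 + 0.3113 + 0.3750
  = 1.0613 bits
H(S,T) = -[(1/8)·log₂(1/8) + (3/4)·log₂(3/4) + (1/8)·log₂(1/8)]
  = 0.3750 + 0.3113 + 0.3750
  = 1.0613 bits

I(S;T) = H(S) + H(T) - H(S,T)
  = 1.0613 + 1.0613 - 1.0613
  = 1.0613 bits

Yes. I(S;T) = 1.0613 bits, which is > 0.0 bits.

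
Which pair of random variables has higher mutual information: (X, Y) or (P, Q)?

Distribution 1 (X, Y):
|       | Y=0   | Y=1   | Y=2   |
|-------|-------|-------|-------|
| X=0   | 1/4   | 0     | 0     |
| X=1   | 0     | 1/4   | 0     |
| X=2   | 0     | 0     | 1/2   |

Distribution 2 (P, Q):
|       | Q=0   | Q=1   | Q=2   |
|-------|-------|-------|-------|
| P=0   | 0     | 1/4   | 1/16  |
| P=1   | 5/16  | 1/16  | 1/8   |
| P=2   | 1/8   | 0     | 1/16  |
Distribution 1 (X, Y):
Marginal P(X) (row sums):
  P(X=0) = 1/4 + 0 + 0 = 1/4
  P(X=1) = 0 + 1/4 + 0 = 1/4
  P(X=2) = 0 + 0 + 1/2 = 1/2
Marginal P(Y) (column sums):
  P(Y=0) = 1/4 + 0 + 0 = 1/4
  P(Y=1) = 0 + 1/4 + 0 = 1/4
  P(Y=2) = 0 + 0 + 1/2 = 1/2

H(X) = -[(1/4)·log₂(1/4) + (1/4)·log₂(1/4) + (1/2)·log₂(1/2)]
  = 0.5000 + 0.5000 + 0.5000
  = 1.5000 bits
H(Y) = -[(1/4)·log₂(1/4) + (1/4)·log₂(1/4) + (1/2)·log₂(1/2)]
  = 0.5000 + 0.5000 + 0.5000
  = 1.5000 bits
H(X,Y) = -[(1/4)·log₂(1/4) + (1/4)·log₂(1/4) + (1/2)·log₂(1/2)]
  = 0.5000 + 0.5000 + 0.5000
  = 1.5000 bits

I(X;Y) = H(X) + H(Y) - H(X,Y)
  = 1.5000 + 1.5000 - 1.5000
  = 1.5000 bits

Distribution 2 (P, Q):
Marginal P(P) (row sums):
  P(P=0) = 0 + 1/4 + 1/16 = 5/16
  P(P=1) = 5/16 + 1/16 + 1/8 = 1/2
  P(P=2) = 1/8 + 0 + 1/16 = 3/16
Marginal P(Q) (column sums):
  P(Q=0) = 0 + 5/16 + 1/8 = 7/16
  P(Q=1) = 1/4 + 1/16 + 0 = 5/16
  P(Q=2) = 1/16 + 1/8 + 1/16 = 1/4

H(P) = -[(5/16)·log₂(5/16) + (1/2)·log₂(1/2) + (3/16)·log₂(3/16)]
  = 0.5244 + 0.5000 + 0.4528
  = 1.4772 bits
H(Q) = -[(7/16)·log₂(7/16) + (5/16)·log₂(5/16) + (1/4)·log₂(1/4)]
  = 0.5218 + 0.5244 + 0.5000
  = 1.5462 bits
H(P,Q) = -[(1/4)·log₂(1/4) + (1/16)·log₂(1/16) + (5/16)·log₂(5/16) + (1/16)·log₂(1/16) + (1/8)·log₂(1/8) + (1/8)·log₂(1/8) + (1/16)·log₂(1/16)]
  = 0.5000 + 0.2500 + 0.5244 + 0.2500 + 0.3750 + 0.3750 + 0.2500
  = 2.5244 bits

I(P;Q) = H(P) + H(Q) - H(P,Q)
  = 1.4772 + 1.5462 - 2.5244
  = 0.4990 bits

I(X;Y) = 1.5000 bits > I(P;Q) = 0.4990 bits, so (X, Y) has the higher mutual information (stronger dependence).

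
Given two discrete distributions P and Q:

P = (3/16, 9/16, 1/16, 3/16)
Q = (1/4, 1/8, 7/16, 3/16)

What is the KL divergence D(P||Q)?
D(P||Q) = Σ P(i) log₂(P(i)/Q(i))
  i=0: (3/16) × log₂((3/16)/(1/4)) = (3/16) × log₂(3/4) = -0.0778
  i=1: (9/16) × log₂((9/16)/(1/8)) = (9/16) × log₂(9/2) = 1.2206
  i=2: (1/16) × log₂((1/16)/(7/16)) = (1/16) × log₂(1/7) = -0.1755
  i=3: (3/16) × log₂((3/16)/(3/16)) = (3/16) × log₂(1) = 0.0000
D(P||Q) = -0.0778 + 1.2206 - 0.1755 + 0.0000
  = 0.9673 bits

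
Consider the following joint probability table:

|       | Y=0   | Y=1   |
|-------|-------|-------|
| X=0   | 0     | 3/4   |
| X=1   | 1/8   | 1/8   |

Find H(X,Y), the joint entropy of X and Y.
H(X,Y) = -Σ P(X,Y) log₂ P(X,Y), summed over the non-zero cells:
H(X,Y) = -[(3/4)·log₂(3/4) + (1/8)·log₂(1/8) + (1/8)·log₂(1/8)]
  = 0.3113 + 0.3750 + 0.3750
  = 1.0613 bits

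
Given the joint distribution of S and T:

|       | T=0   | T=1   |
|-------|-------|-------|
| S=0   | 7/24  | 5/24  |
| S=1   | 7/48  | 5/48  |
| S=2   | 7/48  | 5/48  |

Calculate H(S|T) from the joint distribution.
Marginal P(T) (column sums):
  P(T=0) = 7/24 + 7/48 + 7/48 = 7/12
  P(T=1) = 5/24 + 5/48 + 5/48 = 5/12

H(S|T) = -Σ P(S,T)·log₂ P(S|T), where P(S|T) = P(S,T) / P(T)
  (S=0,T=0): P(S|T) = (7/24)/(7/12) = 1/2;  -(7/24)·log₂(1/2) = 0.2917
  (S=0,T=1): P(S|T) = (5/24)/(5/12) = 1/2;  -(5/24)·log₂(1/2) = 0.2083
  (S=1,T=0): P(S|T) = (7/48)/(7/12) = 1/4;  -(7/48)·log₂(1/4) = 0.2917
  (S=1,T=1): P(S|T) = (5/48)/(5/12) = 1/4;  -(5/48)·log₂(1/4) = 0.2083
  (S=2,T=0): P(S|T) = (7/48)/(7/12) = 1/4;  -(7/48)·log₂(1/4) = 0.2917
  (S=2,T=1): P(S|T) = (5/48)/(5/12) = 1/4;  -(5/48)·log₂(1/4) = 0.2083
H(S|T) = 0.2917 + 0.2083 + 0.2917 + 0.2083 + 0.2917 + 0.2083
  = 1.5000 bits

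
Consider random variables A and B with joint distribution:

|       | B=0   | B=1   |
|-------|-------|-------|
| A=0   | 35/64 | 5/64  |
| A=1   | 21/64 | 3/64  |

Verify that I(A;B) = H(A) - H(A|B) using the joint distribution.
Left side, from I(A;B) = H(A) + H(B) - H(A,B):
Marginal P(A) (row sums):
  P(A=0) = 35/64 + 5/64 = 5/8
  P(A=1) = 21/64 + 3/64 = 3/8
Marginal P(B) (column sums):
  P(B=0) = 35/64 + 21/64 = 7/8
  P(B=1) = 5/64 + 3/64 = 1/8

H(A) = -[(5/8)·log₂(5/8) + (3/8)·log₂(3/8)]
  = 0.4238 + 0.5306
  = 0.9544 bits
H(B) = -[(7/8)·log₂(7/8) + (1/8)·log₂(1/8)]
  = 0.1686 + 0.3750
  = 0.5436 bits
H(A,B) = -[(35/64)·log₂(35/64) + (5/64)·log₂(5/64) + (21/64)·log₂(21/64) + (3/64)·log₂(3/64)]
  = 0.4762 + 0.2873 + 0.5275 + 0.2070
  = 1.4980 bits

I(A;B) = H(A) + H(B) - H(A,B)
  = 0.9544 + 0.5436 - 1.4980
  = 0.0000 bits

Right side, with H(A|B) computed directly from the conditional probabilities:
H(A|B) = -Σ P(A,B)·log₂ P(A|B), where P(A|B) = P(A,B) / P(B)
  (A=0,B=0): P(A|B) = (35/64)/(7/8) = 5/8;  -(35/64)·log₂(5/8) = 0.3708
  (A=0,B=1): P(A|B) = (5/64)/(1/8) = 5/8;  -(5/64)·log₂(5/8) = 0.0530
  (A=1,B=0): P(A|B) = (21/64)/(7/8) = 3/8;  -(21/64)·log₂(3/8) = 0.4643
  (A=1,B=1): P(A|B) = (3/64)/(1/8) = 3/8;  -(3/64)·log₂(3/8) = 0.0663
H(A|B) = 0.3708 + 0.0530 + 0.4643 + 0.0663
  = 0.9544 bits
H(A) - H(A|B) = 0.9544 - 0.9544 = 0.0000 bits

Both sides equal 0.0000 bits, so I(A;B) = H(A) - H(A|B) ✓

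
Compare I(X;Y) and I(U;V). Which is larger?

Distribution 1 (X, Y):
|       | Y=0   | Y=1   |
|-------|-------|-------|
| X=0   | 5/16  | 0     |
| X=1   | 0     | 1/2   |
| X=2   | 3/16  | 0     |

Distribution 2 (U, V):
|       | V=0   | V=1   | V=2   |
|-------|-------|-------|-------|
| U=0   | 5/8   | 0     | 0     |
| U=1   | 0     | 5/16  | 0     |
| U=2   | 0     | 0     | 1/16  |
Distribution 1 (X, Y):
Marginal P(X) (row sums):
  P(X=0) = 5/16 + 0 = 5/16
  P(X=1) = 0 + 1/2 = 1/2
  P(X=2) = 3/16 + 0 = 3/16
Marginal P(Y) (column sums):
  P(Y=0) = 5/16 + 0 + 3/16 = 1/2
  P(Y=1) = 0 + 1/2 + 0 = 1/2

H(X) = -[(5/16)·log₂(5/16) + (1/2)·log₂(1/2) + (3/16)·log₂(3/16)]
  = 0.5244 + 0.5000 + 0.4528
  = 1.4772 bits
H(Y) = -[(1/2)·log₂(1/2) + (1/2)·log₂(1/2)]
  = 0.5000 + 0.5000
  = 1.0000 bits
H(X,Y) = -[(5/16)·log₂(5/16) + (1/2)·log₂(1/2) + (3/16)·log₂(3/16)]
  = 0.5244 + 0.5000 + 0.4528
  = 1.4772 bits

I(X;Y) = H(X) + H(Y) - H(X,Y)
  = 1.4772 + 1.0000 - 1.4772
  = 1.0000 bits

Distribution 2 (U, V):
Marginal P(U) (row sums):
  P(U=0) = 5/8 + 0 + 0 = 5/8
  P(U=1) = 0 + 5/16 + 0 = 5/16
  P(U=2) = 0 + 0 + 1/16 = 1/16
Marginal P(V) (column sums):
  P(V=0) = 5/8 + 0 + 0 = 5/8
  P(V=1) = 0 + 5/16 + 0 = 5/16
  P(V=2) = 0 + 0 + 1/16 = 1/16

H(U) = -[(5/8)·log₂(5/8) + (5/16)·log₂(5/16) + (1/16)·log₂(1/16)]
  = 0.4238 + 0.5244 + 0.2500
  = 1.1982 bits
H(V) = -[(5/8)·log₂(5/8) + (5/16)·log₂(5/16) + (1/16)·log₂(1/16)]
  = 0.4238 + 0.5244 + 0.2500
  = 1.1982 bits
H(U,V) = -[(5/8)·log₂(5/8) + (5/16)·log₂(5/16) + (1/16)·log₂(1/16)]
  = 0.4238 + 0.5244 + 0.2500
  = 1.1982 bits

I(U;V) = H(U) + H(V) - H(U,V)
  = 1.1982 + 1.1982 - 1.1982
  = 1.1982 bits

I(U;V) = 1.1982 bits > I(X;Y) = 1.0000 bits, so (U, V) has the higher mutual information (stronger dependence).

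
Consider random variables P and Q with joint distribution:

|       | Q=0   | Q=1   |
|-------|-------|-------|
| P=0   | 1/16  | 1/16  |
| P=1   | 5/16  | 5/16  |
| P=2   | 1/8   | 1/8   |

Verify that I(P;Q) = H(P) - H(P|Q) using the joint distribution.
Left side, from I(P;Q) = H(P) + H(Q) - H(P,Q):
Marginal P(P) (row sums):
  P(P=0) = 1/16 + 1/16 = 1/8
  P(P=1) = 5/16 + 5/16 = 5/8
  P(P=2) = 1/8 + 1/8 = 1/4
Marginal P(Q) (column sums):
  P(Q=0) = 1/16 + 5/16 + 1/8 = 1/2
  P(Q=1) = 1/16 + 5/16 + 1/8 = 1/2

H(P) = -[(1/8)·log₂(1/8) + (5/8)·log₂(5/8) + (1/4)·log₂(1/4)]
  = 0.3750 + 0.4238 + 0.5000
  = 1.2988 bits
H(Q) = -[(1/2)·log₂(1/2) + (1/2)·log₂(1/2)]
  = 0.5000 + 0.5000
  = 1.0000 bits
H(P,Q) = -[(1/16)·log₂(1/16) + (1/16)·log₂(1/16) + (5/16)·log₂(5/16) + (5/16)·log₂(5/16) + (1/8)·log₂(1/8) + (1/8)·log₂(1/8)]
  = 0.2500 + 0.2500 + 0.5244 + 0.5244 + 0.3750 + 0.3750
  = 2.2988 bits

I(P;Q) = H(P) + H(Q) - H(P,Q)
  = 1.2988 + 1.0000 - 2.2988
  = 0.0000 bits

Right side, with H(P|Q) computed directly from the conditional probabilities:
H(P|Q) = -Σ P(P,Q)·log₂ P(P|Q), where P(P|Q) = P(P,Q) / P(Q)
  (P=0,Q=0): P(P|Q) = (1/16)/(1/2) = 1/8;  -(1/16)·log₂(1/8) = 0.1875
  (P=0,Q=1): P(P|Q) = (1/16)/(1/2) = 1/8;  -(1/16)·log₂(1/8) = 0.1875
  (P=1,Q=0): P(P|Q) = (5/16)/(1/2) = 5/8;  -(5/16)·log₂(5/8) = 0.2119
  (P=1,Q=1): P(P|Q) = (5/16)/(1/2) = 5/8;  -(5/16)·log₂(5/8) = 0.2119
  (P=2,Q=0): P(P|Q) = (1/8)/(1/2) = 1/4;  -(1/8)·log₂(1/4) = 0.2500
  (P=2,Q=1): P(P|Q) = (1/8)/(1/2) = 1/4;  -(1/8)·log₂(1/4) = 0.2500
H(P|Q) = 0.1875 + 0.1875 + 0.2119 + 0.2119 + 0.2500 + 0.2500
  = 1.2988 bits
H(P) - H(P|Q) = 1.2988 - 1.2988 = 0.0000 bits

Both sides equal 0.0000 bits, so I(P;Q) = H(P) - H(P|Q) ✓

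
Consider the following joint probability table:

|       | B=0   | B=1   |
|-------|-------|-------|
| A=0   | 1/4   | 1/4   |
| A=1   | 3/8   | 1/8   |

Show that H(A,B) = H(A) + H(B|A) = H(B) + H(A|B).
Marginal P(A) (row sums):
  P(A=0) = 1/4 + 1/4 = 1/2
  P(A=1) = 3/8 + 1/8 = 1/2
Marginal P(B) (column sums):
  P(B=0) = 1/4 + 3/8 = 5/8
  P(B=1) = 1/4 + 1/8 = 3/8

Decomposition 1: H(A) + H(B|A)
H(A) = -[(1/2)·log₂(1/2) + (1/2)·log₂(1/2)]
  = 0.5000 + 0.5000
  = 1.0000 bits
H(B|A) = -Σ P(A,B)·log₂ P(B|A), where P(B|A) = P(A,B) / P(A)
  (A=0,B=0): P(B|A) = (1/4)/(1/2) = 1/2;  -(1/4)·log₂(1/2) = 0.2500
  (A=0,B=1): P(B|A) = (1/4)/(1/2) = 1/2;  -(1/4)·log₂(1/2) = 0.2500
  (A=1,B=0): P(B|A) = (3/8)/(1/2) = 3/4;  -(3/8)·log₂(3/4) = 0.1556
  (A=1,B=1): P(B|A) = (1/8)/(1/2) = 1/4;  -(1/8)·log₂(1/4) = 0.2500
H(B|A) = 0.2500 + 0.2500 + 0.1556 + 0.2500
  = 0.9056 bits
H(A) + H(B|A) = 1.0000 + 0.9056 = 1.9056 bits

Decomposition 2: H(B) + H(A|B)
H(B) = -[(5/8)·log₂(5/8) + (3/8)·log₂(3/8)]
  = 0.4238 + 0.5306
  = 0.9544 bits
H(A|B) = -Σ P(A,B)·log₂ P(A|B), where P(A|B) = P(A,B) / P(B)
  (A=0,B=0): P(A|B) = (1/4)/(5/8) = 2/5;  -(1/4)·log₂(2/5) = 0.3305
  (A=0,B=1): P(A|B) = (1/4)/(3/8) = 2/3;  -(1/4)·log₂(2/3) = 0.1462
  (A=1,B=0): P(A|B) = (3/8)/(5/8) = 3/5;  -(3/8)·log₂(3/5) = 0.2764
  (A=1,B=1): P(A|B) = (1/8)/(3/8) = 1/3;  -(1/8)·log₂(1/3) = 0.1981
H(A|B) = 0.3305 + 0.1462 + 0.2764 + 0.1981
  = 0.9512 bits
H(B) + H(A|B) = 0.9544 + 0.9512 = 1.9056 bits

Direct computation of the joint entropy:
H(A,B) = -[(1/4)·log₂(1/4) + (1/4)·log₂(1/4) + (3/8)·log₂(3/8) + (1/8)·log₂(1/8)]
  = 0.5000 + 0.5000 + 0.5306 + 0.3750
  = 1.9056 bits

All three agree: H(A,B) = 1.9056 bits ✓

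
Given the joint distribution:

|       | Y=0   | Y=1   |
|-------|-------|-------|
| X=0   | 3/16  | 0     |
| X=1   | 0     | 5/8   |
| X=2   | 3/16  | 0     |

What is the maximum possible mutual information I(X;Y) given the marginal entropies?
The upper bound on mutual information is I(X;Y) ≤ min(H(X), H(Y)).

Marginal P(X) (row sums):
  P(X=0) = 3/16 + 0 = 3/16
  P(X=1) = 0 + 5/8 = 5/8
  P(X=2) = 3/16 + 0 = 3/16
Marginal P(Y) (column sums):
  P(Y=0) = 3/16 + 0 + 3/16 = 3/8
  P(Y=1) = 0 + 5/8 + 0 = 5/8

H(X) = -[(3/16)·log₂(3/16) + (5/8)·log₂(5/8) + (3/16)·log₂(3/16)]
  = 0.4528 + 0.4238 + 0.4528
  = 1.3294 bits
H(Y) = -[(3/8)·log₂(3/8) + (5/8)·log₂(5/8)]
  = 0.5306 + 0.4238
  = 0.9544 bits

Maximum possible I(X;Y) = min(1.3294, 0.9544) = 0.9544 bits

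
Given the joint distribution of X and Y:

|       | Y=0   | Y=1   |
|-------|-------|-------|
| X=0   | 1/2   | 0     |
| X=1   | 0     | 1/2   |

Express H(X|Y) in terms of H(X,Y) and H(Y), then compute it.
H(X|Y) = H(X,Y) - H(Y)

Marginal P(Y) (column sums):
  P(Y=0) = 1/2 + 0 = 1/2
  P(Y=1) = 0 + 1/2 = 1/2

H(X,Y) = -[(1/2)·log₂(1/2) + (1/2)·log₂(1/2)]
  = 0.5000 + 0.5000
  = 1.0000 bits
H(Y) = -[(1/2)·log₂(1/2) + (1/2)·log₂(1/2)]
  = 0.5000 + 0.5000
  = 1.0000 bits

H(X|Y) = 1.0000 - 1.0000 = 0.0000 bits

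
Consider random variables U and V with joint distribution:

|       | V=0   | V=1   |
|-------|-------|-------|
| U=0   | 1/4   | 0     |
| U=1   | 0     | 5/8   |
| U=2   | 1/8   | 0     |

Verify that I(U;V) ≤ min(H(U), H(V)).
Marginal P(U) (row sums):
  P(U=0) = 1/4 + 0 = 1/4
  P(U=1) = 0 + 5/8 = 5/8
  P(U=2) = 1/8 + 0 = 1/8
Marginal P(V) (column sums):
  P(V=0) = 1/4 + 0 + 1/8 = 3/8
  P(V=1) = 0 + 5/8 + 0 = 5/8

H(U) = -[(1/4)·log₂(1/4) + (5/8)·log₂(5/8) + (1/8)·log₂(1/8)]
  = 0.5000 + 0.4238 + 0.3750
  = 1.2988 bits
H(V) = -[(3/8)·log₂(3/8) + (5/8)·log₂(5/8)]
  = 0.5306 + 0.4238
  = 0.9544 bits
H(U,V) = -[(1/4)·log₂(1/4) + (5/8)·log₂(5/8) + (1/8)·log₂(1/8)]
  = 0.5000 + 0.4238 + 0.3750
  = 1.2988 bits

I(U;V) = H(U) + H(V) - H(U,V)
  = 1.2988 + 0.9544 - 1.2988
  = 0.9544 bits

min(H(U), H(V)) = min(1.2988, 0.9544) = 0.9544 bits
Since 0.9544 ≤ 0.9544, the bound is satisfied ✓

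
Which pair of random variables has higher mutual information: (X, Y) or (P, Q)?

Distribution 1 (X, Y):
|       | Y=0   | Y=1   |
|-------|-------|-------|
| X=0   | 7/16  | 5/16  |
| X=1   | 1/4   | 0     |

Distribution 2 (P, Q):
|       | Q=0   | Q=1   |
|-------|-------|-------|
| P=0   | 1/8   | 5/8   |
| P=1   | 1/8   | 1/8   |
Distribution 1 (X, Y):
Marginal P(X) (row sums):
  P(X=0) = 7/16 + 5/16 = 3/4
  P(X=1) = 1/4 + 0 = 1/4
Marginal P(Y) (column sums):
  P(Y=0) = 7/16 + 1/4 = 11/16
  P(Y=1) = 5/16 + 0 = 5/16

H(X) = -[(3/4)·log₂(3/4) + (1/4)·log₂(1/4)]
  = 0.3113 + 0.5000
  = 0.8113 bits
H(Y) = -[(11/16)·log₂(11/16) + (5/16)·log₂(5/16)]
  = 0.3716 + 0.5244
  = 0.8960 bits
H(X,Y) = -[(7/16)·log₂(7/16) + (5/16)·log₂(5/16) + (1/4)·log₂(1/4)]
  = 0.5218 + 0.5244 + 0.5000
  = 1.5462 bits

I(X;Y) = H(X) + H(Y) - H(X,Y)
  = 0.8113 + 0.8960 - 1.5462
  = 0.1611 bits

Distribution 2 (P, Q):
Marginal P(P) (row sums):
  P(P=0) = 1/8 + 5/8 = 3/4
  P(P=1) = 1/8 + 1/8 = 1/4
Marginal P(Q) (column sums):
  P(Q=0) = 1/8 + 1/8 = 1/4
  P(Q=1) = 5/8 + 1/8 = 3/4

H(P) = -[(3/4)·log₂(3/4) + (1/4)·log₂(1/4)]
  = 0.3113 + 0.5000
  = 0.8113 bits
H(Q) = -[(1/4)·log₂(1/4) + (3/4)·log₂(3/4)]
  = 0.5000 + 0.3113
  = 0.8113 bits
H(P,Q) = -[(1/8)·log₂(1/8) + (5/8)·log₂(5/8) + (1/8)·log₂(1/8) + (1/8)·log₂(1/8)]
  = 0.3750 + 0.4238 + 0.3750 + 0.3750
  = 1.5488 bits

I(P;Q) = H(P) + H(Q) - H(P,Q)
  = 0.8113 + 0.8113 - 1.5488
  = 0.0738 bits

I(X;Y) = 0.1611 bits > I(P;Q) = 0.0738 bits, so (X, Y) has the higher mutual information (stronger dependence).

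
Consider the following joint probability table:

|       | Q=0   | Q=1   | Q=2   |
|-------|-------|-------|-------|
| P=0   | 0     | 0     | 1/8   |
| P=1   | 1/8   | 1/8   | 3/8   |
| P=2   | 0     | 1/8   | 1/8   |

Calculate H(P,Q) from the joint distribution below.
H(P,Q) = -Σ P(P,Q) log₂ P(P,Q), summed over the non-zero cells:
H(P,Q) = -[(1/8)·log₂(1/8) + (1/8)·log₂(1/8) + (1/8)·log₂(1/8) + (3/8)·log₂(3/8) + (1/8)·log₂(1/8) + (1/8)·log₂(1/8)]
  = 0.3750 + 0.3750 + 0.3750 + 0.5306 + 0.3750 + 0.3750
  = 2.4056 bits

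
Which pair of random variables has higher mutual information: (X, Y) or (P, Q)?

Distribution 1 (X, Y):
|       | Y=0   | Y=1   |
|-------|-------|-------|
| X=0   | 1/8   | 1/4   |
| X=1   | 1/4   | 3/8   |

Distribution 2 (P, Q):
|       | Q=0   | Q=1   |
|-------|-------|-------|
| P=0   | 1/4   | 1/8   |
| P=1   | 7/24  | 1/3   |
Distribution 1 (X, Y):
Marginal P(X) (row sums):
  P(X=0) = 1/8 + 1/4 = 3/8
  P(X=1) = 1/4 + 3/8 = 5/8
Marginal P(Y) (column sums):
  P(Y=0) = 1/8 + 1/4 = 3/8
  P(Y=1) = 1/4 + 3/8 = 5/8

H(X) = -[(3/8)·log₂(3/8) + (5/8)·log₂(5/8)]
  = 0.5306 + 0.4238
  = 0.9544 bits
H(Y) = -[(3/8)·log₂(3/8) + (5/8)·log₂(5/8)]
  = 0.5306 + 0.4238
  = 0.9544 bits
H(X,Y) = -[(1/8)·log₂(1/8) + (1/4)·log₂(1/4) + (1/4)·log₂(1/4) + (3/8)·log₂(3/8)]
  = 0.3750 + 0.5000 + 0.5000 + 0.5306
  = 1.9056 bits

I(X;Y) = H(X) + H(Y) - H(X,Y)
  = 0.9544 + 0.9544 - 1.9056
  = 0.0032 bits

Distribution 2 (P, Q):
Marginal P(P) (row sums):
  P(P=0) = 1/4 + 1/8 = 3/8
  P(P=1) = 7/24 + 1/3 = 5/8
Marginal P(Q) (column sums):
  P(Q=0) = 1/4 + 7/24 = 13/24
  P(Q=1) = 1/8 + 1/3 = 11/24

H(P) = -[(3/8)·log₂(3/8) + (5/8)·log₂(5/8)]
  = 0.5306 + 0.4238
  = 0.9544 bits
H(Q) = -[(13/24)·log₂(13/24) + (11/24)·log₂(11/24)]
  = 0.4791 + 0.5159
  = 0.9950 bits
H(P,Q) = -[(1/4)·log₂(1/4) + (1/8)·log₂(1/8) + (7/24)·log₂(7/24) + (1/3)·log₂(1/3)]
  = 0.5000 + 0.3750 + 0.5185 + 0.5283
  = 1.9218 bits

I(P;Q) = H(P) + H(Q) - H(P,Q)
  = 0.9544 + 0.9950 - 1.9218
  = 0.0276 bits

I(P;Q) = 0.0276 bits > I(X;Y) = 0.0032 bits, so (P, Q) has the higher mutual information (stronger dependence).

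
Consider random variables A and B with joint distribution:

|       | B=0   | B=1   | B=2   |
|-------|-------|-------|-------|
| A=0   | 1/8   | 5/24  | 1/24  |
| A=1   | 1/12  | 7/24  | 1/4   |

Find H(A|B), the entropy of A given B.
Marginal P(B) (column sums):
  P(B=0) = 1/8 + 1/12 = 5/24
  P(B=1) = 5/24 + 7/24 = 1/2
  P(B=2) = 1/24 + 1/4 = 7/24

H(A|B) = -Σ P(A,B)·log₂ P(A|B), where P(A|B) = P(A,B) / P(B)
  (A=0,B=0): P(A|B) = (1/8)/(5/24) = 3/5;  -(1/8)·log₂(3/5) = 0.0921
  (A=0,B=1): P(A|B) = (5/24)/(1/2) = 5/12;  -(5/24)·log₂(5/12) = 0.2631
  (A=0,B=2): P(A|B) = (1/24)/(7/24) = 1/7;  -(1/24)·log₂(1/7) = 0.1170
  (A=1,B=0): P(A|B) = (1/12)/(5/24) = 2/5;  -(1/12)·log₂(2/5) = 0.1102
  (A=1,B=1): P(A|B) = (7/24)/(1/2) = 7/12;  -(7/24)·log₂(7/12) = 0.2268
  (A=1,B=2): P(A|B) = (1/4)/(7/24) = 6/7;  -(1/4)·log₂(6/7) = 0.0556
H(A|B) = 0.0921 + 0.2631 + 0.1170 + 0.1102 + 0.2268 + 0.0556
  = 0.8648 bits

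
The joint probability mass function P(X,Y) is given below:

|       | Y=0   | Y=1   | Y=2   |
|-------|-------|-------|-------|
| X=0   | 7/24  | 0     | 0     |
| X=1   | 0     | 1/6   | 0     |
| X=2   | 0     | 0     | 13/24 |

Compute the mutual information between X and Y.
Marginal P(X) (row sums):
  P(X=0) = 7/24 + 0 + 0 = 7/24
  P(X=1) = 0 + 1/6 + 0 = 1/6
  P(X=2) = 0 + 0 + 13/24 = 13/24
Marginal P(Y) (column sums):
  P(Y=0) = 7/24 + 0 + 0 = 7/24
  P(Y=1) = 0 + 1/6 + 0 = 1/6
  P(Y=2) = 0 + 0 + 13/24 = 13/24

H(X) = -[(7/24)·log₂(7/24) + (1/6)·log₂(1/6) + (13/24)·log₂(13/24)]
  = 0.5185 + 0.4308 + 0.4791
  = 1.4284 bits
H(Y) = -[(7/24)·log₂(7/24) + (1/6)·log₂(1/6) + (13/24)·log₂(13/24)]
  = 0.5185 + 0.4308 + 0.4791
  = 1.4284 bits
H(X,Y) = -[(7/24)·log₂(7/24) + (1/6)·log₂(1/6) + (13/24)·log₂(13/24)]
  = 0.5185 + 0.4308 + 0.4791
  = 1.4284 bits

I(X;Y) = H(X) + H(Y) - H(X,Y)
  = 1.4284 + 1.4284 - 1.4284
  = 1.4284 bits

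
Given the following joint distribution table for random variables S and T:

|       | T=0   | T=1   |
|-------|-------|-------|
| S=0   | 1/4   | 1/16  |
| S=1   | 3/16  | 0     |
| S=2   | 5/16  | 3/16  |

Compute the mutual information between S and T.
Marginal P(S) (row sums):
  P(S=0) = 1/4 + 1/16 = 5/16
  P(S=1) = 3/16 + 0 = 3/16
  P(S=2) = 5/16 + 3/16 = 1/2
Marginal P(T) (column sums):
  P(T=0) = 1/4 + 3/16 + 5/16 = 3/4
  P(T=1) = 1/16 + 0 + 3/16 = 1/4

H(S) = -[(5/16)·log₂(5/16) + (3/16)·log₂(3/16) + (1/2)·log₂(1/2)]
  = 0.5244 + 0.4528 + 0.5000
  = 1.4772 bits
H(T) = -[(3/4)·log₂(3/4) + (1/4)·log₂(1/4)]
  = 0.3113 + 0.5000
  = 0.8113 bits
H(S,T) = -[(1/4)·log₂(1/4) + (1/16)·log₂(1/16) + (3/16)·log₂(3/16) + (5/16)·log₂(5/16) + (3/16)·log₂(3/16)]
  = 0.5000 + 0.2500 + 0.4528 + 0.5244 + 0.4528
  = 2.1800 bits

I(S;T) = H(S) + H(T) - H(S,T)
  = 1.4772 + 0.8113 - 2.1800
  = 0.1085 bits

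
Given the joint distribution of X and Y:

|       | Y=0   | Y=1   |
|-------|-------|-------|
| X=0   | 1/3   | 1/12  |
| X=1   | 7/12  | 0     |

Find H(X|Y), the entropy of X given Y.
Marginal P(Y) (column sums):
  P(Y=0) = 1/3 + 7/12 = 11/12
  P(Y=1) = 1/12 + 0 = 1/12

H(X|Y) = -Σ P(X,Y)·log₂ P(X|Y), where P(X|Y) = P(X,Y) / P(Y)
  (cells with P(X,Y) = 0 contribute 0)
  (X=0,Y=0): P(X|Y) = (1/3)/(11/12) = 4/11;  -(1/3)·log₂(4/11) = 0.4865
  (X=0,Y=1): P(X|Y) = (1/12)/(1/12) = 1;  -(1/12)·log₂(1) = 0.0000
  (X=1,Y=0): P(X|Y) = (7/12)/(11/12) = 7/11;  -(7/12)·log₂(7/11) = 0.3804
H(X|Y) = 0.4865 + 0.0000 + 0.3804
  = 0.8669 bits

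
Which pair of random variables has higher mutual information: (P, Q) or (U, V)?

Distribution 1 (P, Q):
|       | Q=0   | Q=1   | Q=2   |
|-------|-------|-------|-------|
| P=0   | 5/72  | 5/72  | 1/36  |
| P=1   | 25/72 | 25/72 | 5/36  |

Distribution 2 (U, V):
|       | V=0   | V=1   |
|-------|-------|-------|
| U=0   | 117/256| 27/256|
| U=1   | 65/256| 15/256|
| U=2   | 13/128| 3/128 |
Distribution 1 (P, Q):
Marginal P(P) (row sums):
  P(P=0) = 5/72 + 5/72 + 1/36 = 1/6
  P(P=1) = 25/72 + 25/72 + 5/36 = 5/6
Marginal P(Q) (column sums):
  P(Q=0) = 5/72 + 25/72 = 5/12
  P(Q=1) = 5/72 + 25/72 = 5/12
  P(Q=2) = 1/36 + 5/36 = 1/6

H(P) = -[(1/6)·log₂(1/6) + (5/6)·log₂(5/6)]
  = 0.4308 + 0.2192
  = 0.6500 bits
H(Q) = -[(5/12)·log₂(5/12) + (5/12)·log₂(5/12) + (1/6)·log₂(1/6)]
  = 0.5263 + 0.5263 + 0.4308
  = 1.4834 bits
H(P,Q) = -[(5/72)·log₂(5/72) + (5/72)·log₂(5/72) + (1/36)·log₂(1/36) + (25/72)·log₂(25/72) + (25/72)·log₂(25/72) + (5/36)·log₂(5/36)]
  = 0.2672 + 0.2672 + 0.1436 + 0.5299 + 0.5299 + 0.3956
  = 2.1334 bits

I(P;Q) = H(P) + H(Q) - H(P,Q)
  = 0.6500 + 1.4834 - 2.1334
  = 0.0000 bits

Distribution 2 (U, V):
Marginal P(U) (row sums):
  P(U=0) = 117/256 + 27/256 = 9/16
  P(U=1) = 65/256 + 15/256 = 5/16
  P(U=2) = 13/128 + 3/128 = 1/8
Marginal P(V) (column sums):
  P(V=0) = 117/256 + 65/256 + 13/128 = 13/16
  P(V=1) = 27/256 + 15/256 + 3/128 = 3/16

H(U) = -[(9/16)·log₂(9/16) + (5/16)·log₂(5/16) + (1/8)·log₂(1/8)]
  = 0.4669 + 0.5244 + 0.3750
  = 1.3663 bits
H(V) = -[(13/16)·log₂(13/16) + (3/16)·log₂(3/16)]
  = 0.2434 + 0.4528
  = 0.6962 bits
H(U,V) = -[(117/256)·log₂(117/256) + (27/256)·log₂(27/256) + (65/256)·log₂(65/256) + (15/256)·log₂(15/256) + (13/128)·log₂(13/128) + (3/128)·log₂(3/128)]
  = 0.5163 + 0.3423 + 0.5021 + 0.2398 + 0.3351 + 0.1269
  = 2.0625 bits

I(U;V) = H(U) + H(V) - H(U,V)
  = 1.3663 + 0.6962 - 2.0625
  = 0.0000 bits

Both joint tables factor as the product of their marginals, so I(P;Q) = I(U;V) = 0 bits: neither is larger (both pairs are independent).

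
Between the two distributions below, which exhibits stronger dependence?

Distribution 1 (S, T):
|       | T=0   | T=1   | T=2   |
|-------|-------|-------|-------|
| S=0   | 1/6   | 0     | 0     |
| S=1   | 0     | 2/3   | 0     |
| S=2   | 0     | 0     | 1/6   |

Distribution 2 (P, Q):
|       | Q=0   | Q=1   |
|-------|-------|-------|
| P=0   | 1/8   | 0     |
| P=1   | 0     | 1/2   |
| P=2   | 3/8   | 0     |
Distribution 1 (S, T):
Marginal P(S) (row sums):
  P(S=0) = 1/6 + 0 + 0 = 1/6
  P(S=1) = 0 + 2/3 + 0 = 2/3
  P(S=2) = 0 + 0 + 1/6 = 1/6
Marginal P(T) (column sums):
  P(T=0) = 1/6 + 0 + 0 = 1/6
  P(T=1) = 0 + 2/3 + 0 = 2/3
  P(T=2) = 0 + 0 + 1/6 = 1/6

H(S) = -[(1/6)·log₂(1/6) + (2/3)·log₂(2/3) + (1/6)·log₂(1/6)]
  = 0.4308 + 0.3900 + 0.4308
  = 1.2516 bits
H(T) = -[(1/6)·log₂(1/6) + (2/3)·log₂(2/3) + (1/6)·log₂(1/6)]
  = 0.4308 + 0.3900 + 0.4308
  = 1.2516 bits
H(S,T) = -[(1/6)·log₂(1/6) + (2/3)·log₂(2/3) + (1/6)·log₂(1/6)]
  = 0.4308 + 0.3900 + 0.4308
  = 1.2516 bits

I(S;T) = H(S) + H(T) - H(S,T)
  = 1.2516 + 1.2516 - 1.2516
  = 1.2516 bits

Distribution 2 (P, Q):
Marginal P(P) (row sums):
  P(P=0) = 1/8 + 0 = 1/8
  P(P=1) = 0 + 1/2 = 1/2
  P(P=2) = 3/8 + 0 = 3/8
Marginal P(Q) (column sums):
  P(Q=0) = 1/8 + 0 + 3/8 = 1/2
  P(Q=1) = 0 + 1/2 + 0 = 1/2

H(P) = -[(1/8)·log₂(1/8) + (1/2)·log₂(1/2) + (3/8)·log₂(3/8)]
  = 0.3750 + 0.5000 + 0.5306
  = 1.4056 bits
H(Q) = -[(1/2)·log₂(1/2) + (1/2)·log₂(1/2)]
  = 0.5000 + 0.5000
  = 1.0000 bits
H(P,Q) = -[(1/8)·log₂(1/8) + (1/2)·log₂(1/2) + (3/8)·log₂(3/8)]
  = 0.3750 + 0.5000 + 0.5306
  = 1.4056 bits

I(P;Q) = H(P) + H(Q) - H(P,Q)
  = 1.4056 + 1.0000 - 1.4056
  = 1.0000 bits

I(S;T) = 1.2516 bits > I(P;Q) = 1.0000 bits, so (S, T) has the higher mutual information (stronger dependence).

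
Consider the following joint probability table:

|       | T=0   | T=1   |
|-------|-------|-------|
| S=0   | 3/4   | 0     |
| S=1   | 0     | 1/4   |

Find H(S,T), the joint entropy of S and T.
H(S,T) = -Σ P(S,T) log₂ P(S,T), summed over the non-zero cells:
H(S,T) = -[(3/4)·log₂(3/4) + (1/4)·log₂(1/4)]
  = 0.3113 + 0.5000
  = 0.8113 bits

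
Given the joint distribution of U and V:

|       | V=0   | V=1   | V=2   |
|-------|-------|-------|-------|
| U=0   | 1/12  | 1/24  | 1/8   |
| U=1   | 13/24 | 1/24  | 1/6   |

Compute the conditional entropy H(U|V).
Marginal P(V) (column sums):
  P(V=0) = 1/12 + 13/24 = 5/8
  P(V=1) = 1/24 + 1/24 = 1/12
  P(V=2) = 1/8 + 1/6 = 7/24

H(U|V) = -Σ P(U,V)·log₂ P(U|V), where P(U|V) = P(U,V) / P(V)
  (U=0,V=0): P(U|V) = (1/12)/(5/8) = 2/15;  -(1/12)·log₂(2/15) = 0.2422
  (U=0,V=1): P(U|V) = (1/24)/(1/12) = 1/2;  -(1/24)·log₂(1/2) = 0.0417
  (U=0,V=2): P(U|V) = (1/8)/(7/24) = 3/7;  -(1/8)·log₂(3/7) = 0.1528
  (U=1,V=0): P(U|V) = (13/24)/(5/8) = 13/15;  -(13/24)·log₂(13/15) = 0.1118
  (U=1,V=1): P(U|V) = (1/24)/(1/12) = 1/2;  -(1/24)·log₂(1/2) = 0.0417
  (U=1,V=2): P(U|V) = (1/6)/(7/24) = 4/7;  -(1/6)·log₂(4/7) = 0.1346
H(U|V) = 0.2422 + 0.0417 + 0.1528 + 0.1118 + 0.0417 + 0.1346
  = 0.7248 bits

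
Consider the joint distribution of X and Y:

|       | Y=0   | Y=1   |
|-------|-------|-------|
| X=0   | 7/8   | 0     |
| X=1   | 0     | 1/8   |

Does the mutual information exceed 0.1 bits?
Marginal P(X) (row sums):
  P(X=0) = 7/8 + 0 = 7/8
  P(X=1) = 0 + 1/8 = 1/8
Marginal P(Y) (column sums):
  P(Y=0) = 7/8 + 0 = 7/8
  P(Y=1) = 0 + 1/8 = 1/8

H(X) = -[(7/8)·log₂(7/8) + (1/8)·log₂(1/8)]
  = 0.1686 + 0.3750
  = 0.5436 bits
H(Y) = -[(7/8)·log₂(7/8) + (1/8)·log₂(1/8)]
  = 0.1686 + 0.3750
  = 0.5436 bits
H(X,Y) = -[(7/8)·log₂(7/8) + (1/8)·log₂(1/8)]
  = 0.1686 + 0.3750
  = 0.5436 bits

I(X;Y) = H(X) + H(Y) - H(X,Y)
  = 0.5436 + 0.5436 - 0.5436
  = 0.5436 bits

Yes. I(X;Y) = 0.5436 bits, which is > 0.1 bits.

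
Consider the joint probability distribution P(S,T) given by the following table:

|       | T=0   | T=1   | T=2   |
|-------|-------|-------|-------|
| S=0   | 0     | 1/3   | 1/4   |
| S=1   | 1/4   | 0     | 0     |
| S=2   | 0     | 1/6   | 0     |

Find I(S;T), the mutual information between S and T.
Marginal P(S) (row sums):
  P(S=0) = 0 + 1/3 + 1/4 = 7/12
  P(S=1) = 1/4 + 0 + 0 = 1/4
  P(S=2) = 0 + 1/6 + 0 = 1/6
Marginal P(T) (column sums):
  P(T=0) = 0 + 1/4 + 0 = 1/4
  P(T=1) = 1/3 + 0 + 1/6 = 1/2
  P(T=2) = 1/4 + 0 + 0 = 1/4

H(S) = -[(7/12)·log₂(7/12) + (1/4)·log₂(1/4) + (1/6)·log₂(1/6)]
  = 0.4536 + 0.5000 + 0.4308
  = 1.3844 bits
H(T) = -[(1/4)·log₂(1/4) + (1/2)·log₂(1/2) + (1/4)·log₂(1/4)]
  = 0.5000 + 0.5000 + 0.5000
  = 1.5000 bits
H(S,T) = -[(1/3)·log₂(1/3) + (1/4)·log₂(1/4) + (1/4)·log₂(1/4) + (1/6)·log₂(1/6)]
  = 0.5283 + 0.5000 + 0.5000 + 0.4308
  = 1.9591 bits

I(S;T) = H(S) + H(T) - H(S,T)
  = 1.3844 + 1.5000 - 1.9591
  = 0.9253 bits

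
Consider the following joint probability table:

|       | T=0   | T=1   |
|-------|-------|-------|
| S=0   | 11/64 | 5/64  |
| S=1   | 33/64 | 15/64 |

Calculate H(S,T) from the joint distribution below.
H(S,T) = -Σ P(S,T) log₂ P(S,T), summed over the non-zero cells:
H(S,T) = -[(11/64)·log₂(11/64) + (5/64)·log₂(5/64) + (33/64)·log₂(33/64) + (15/64)·log₂(15/64)]
  = 0.4367 + 0.2873 + 0.4927 + 0.4906
  = 1.7073 bits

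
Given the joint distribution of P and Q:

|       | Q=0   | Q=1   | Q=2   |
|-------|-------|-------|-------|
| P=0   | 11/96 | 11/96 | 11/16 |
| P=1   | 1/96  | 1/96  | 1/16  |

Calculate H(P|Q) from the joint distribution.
Marginal P(Q) (column sums):
  P(Q=0) = 11/96 + 1/96 = 1/8
  P(Q=1) = 11/96 + 1/96 = 1/8
  P(Q=2) = 11/16 + 1/16 = 3/4

H(P|Q) = -Σ P(P,Q)·log₂ P(P|Q), where P(P|Q) = P(P,Q) / P(Q)
  (P=0,Q=0): P(P|Q) = (11/96)/(1/8) = 11/12;  -(11/96)·log₂(11/12) = 0.0144
  (P=0,Q=1): P(P|Q) = (11/96)/(1/8) = 11/12;  -(11/96)·log₂(11/12) = 0.0144
  (P=0,Q=2): P(P|Q) = (11/16)/(3/4) = 11/12;  -(11/16)·log₂(11/12) = 0.0863
  (P=1,Q=0): P(P|Q) = (1/96)/(1/8) = 1/12;  -(1/96)·log₂(1/12) = 0.0373
  (P=1,Q=1): P(P|Q) = (1/96)/(1/8) = 1/12;  -(1/96)·log₂(1/12) = 0.0373
  (P=1,Q=2): P(P|Q) = (1/16)/(3/4) = 1/12;  -(1/16)·log₂(1/12) = 0.2241
H(P|Q) = 0.0144 + 0.0144 + 0.0863 + 0.0373 + 0.0373 + 0.2241
  = 0.4138 bits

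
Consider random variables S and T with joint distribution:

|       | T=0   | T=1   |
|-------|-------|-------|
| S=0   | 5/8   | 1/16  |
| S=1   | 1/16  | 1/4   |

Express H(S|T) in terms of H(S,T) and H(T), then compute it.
H(S|T) = H(S,T) - H(T)

Marginal P(T) (column sums):
  P(T=0) = 5/8 + 1/16 = 11/16
  P(T=1) = 1/16 + 1/4 = 5/16

H(S,T) = -[(5/8)·log₂(5/8) + (1/16)·log₂(1/16) + (1/16)·log₂(1/16) + (1/4)·log₂(1/4)]
  = 0.4238 + 0.2500 + 0.2500 + 0.5000
  = 1.4238 bits
H(T) = -[(11/16)·log₂(11/16) + (5/16)·log₂(5/16)]
  = 0.3716 + 0.5244
  = 0.8960 bits

H(S|T) = 1.4238 - 0.8960 = 0.5278 bits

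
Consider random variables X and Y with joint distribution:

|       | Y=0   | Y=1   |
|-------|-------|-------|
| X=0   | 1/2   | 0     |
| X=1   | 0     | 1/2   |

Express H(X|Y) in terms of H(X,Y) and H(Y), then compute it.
H(X|Y) = H(X,Y) - H(Y)

Marginal P(Y) (column sums):
  P(Y=0) = 1/2 + 0 = 1/2
  P(Y=1) = 0 + 1/2 = 1/2

H(X,Y) = -[(1/2)·log₂(1/2) + (1/2)·log₂(1/2)]
  = 0.5000 + 0.5000
  = 1.0000 bits
H(Y) = -[(1/2)·log₂(1/2) + (1/2)·log₂(1/2)]
  = 0.5000 + 0.5000
  = 1.0000 bits

H(X|Y) = 1.0000 - 1.0000 = 0.0000 bits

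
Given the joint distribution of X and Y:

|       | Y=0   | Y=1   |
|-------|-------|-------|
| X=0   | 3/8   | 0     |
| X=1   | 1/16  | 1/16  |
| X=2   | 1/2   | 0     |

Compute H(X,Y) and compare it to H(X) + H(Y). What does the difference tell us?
Marginal P(X) (row sums):
  P(X=0) = 3/8 + 0 = 3/8
  P(X=1) = 1/16 + 1/16 = 1/8
  P(X=2) = 1/2 + 0 = 1/2
Marginal P(Y) (column sums):
  P(Y=0) = 3/8 + 1/16 + 1/2 = 15/16
  P(Y=1) = 0 + 1/16 + 0 = 1/16

H(X,Y) = -[(3/8)·log₂(3/8) + (1/16)·log₂(1/16) + (1/16)·log₂(1/16) + (1/2)·log₂(1/2)]
  = 0.5306 + 0.2500 + 0.2500 + 0.5000
  = 1.5306 bits
H(X) = -[(3/8)·log₂(3/8) + (1/8)·log₂(1/8) + (1/2)·log₂(1/2)]
  = 0.5306 + 0.3750 + 0.5000
  = 1.4056 bits
H(Y) = -[(15/16)·log₂(15/16) + (1/16)·log₂(1/16)]
  = 0.0873 + 0.2500
  = 0.3373 bits

H(X) + H(Y) = 1.4056 + 0.3373 = 1.7429 bits
Difference: H(X) + H(Y) - H(X,Y) = 1.7429 - 1.5306 = 0.2123 bits = I(X;Y)

The difference is the mutual information; it is positive here, so X and Y are dependent (knowing one reduces uncertainty about the other by 0.2123 bits).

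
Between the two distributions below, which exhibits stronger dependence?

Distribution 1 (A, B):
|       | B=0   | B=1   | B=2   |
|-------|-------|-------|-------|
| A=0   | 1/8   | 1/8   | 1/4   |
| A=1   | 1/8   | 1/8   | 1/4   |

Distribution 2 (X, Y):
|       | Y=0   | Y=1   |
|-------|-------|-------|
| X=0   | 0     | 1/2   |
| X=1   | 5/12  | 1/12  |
Distribution 1 (A, B):
Marginal P(A) (row sums):
  P(A=0) = 1/8 + 1/8 + 1/4 = 1/2
  P(A=1) = 1/8 + 1/8 + 1/4 = 1/2
Marginal P(B) (column sums):
  P(B=0) = 1/8 + 1/8 = 1/4
  P(B=1) = 1/8 + 1/8 = 1/4
  P(B=2) = 1/4 + 1/4 = 1/2

H(A) = -[(1/2)·log₂(1/2) + (1/2)·log₂(1/2)]
  = 0.5000 + 0.5000
  = 1.0000 bits
H(B) = -[(1/4)·log₂(1/4) + (1/4)·log₂(1/4) + (1/2)·log₂(1/2)]
  = 0.5000 + 0.5000 + 0.5000
  = 1.5000 bits
H(A,B) = -[(1/8)·log₂(1/8) + (1/8)·log₂(1/8) + (1/4)·log₂(1/4) + (1/8)·log₂(1/8) + (1/8)·log₂(1/8) + (1/4)·log₂(1/4)]
  = 0.3750 + 0.3750 + 0.5000 + 0.3750 + 0.3750 + 0.5000
  = 2.5000 bits

I(A;B) = H(A) + H(B) - H(A,B)
  = 1.0000 + 1.5000 - 2.5000
  = 0.0000 bits

Distribution 2 (X, Y):
Marginal P(X) (row sums):
  P(X=0) = 0 + 1/2 = 1/2
  P(X=1) = 5/12 + 1/12 = 1/2
Marginal P(Y) (column sums):
  P(Y=0) = 0 + 5/12 = 5/12
  P(Y=1) = 1/2 + 1/12 = 7/12

H(X) = -[(1/2)·log₂(1/2) + (1/2)·log₂(1/2)]
  = 0.5000 + 0.5000
  = 1.0000 bits
H(Y) = -[(5/12)·log₂(5/12) + (7/12)·log₂(7/12)]
  = 0.5263 + 0.4536
  = 0.9799 bits
H(X,Y) = -[(1/2)·log₂(1/2) + (5/12)·log₂(5/12) + (1/12)·log₂(1/12)]
  = 0.5000 + 0.5263 + 0.2987
  = 1.3250 bits

I(X;Y) = H(X) + H(Y) - H(X,Y)
  = 1.0000 + 0.9799 - 1.3250
  = 0.6549 bits

I(X;Y) = 0.6549 bits > I(A;B) = 0.0000 bits, so (X, Y) has the higher mutual information (stronger dependence).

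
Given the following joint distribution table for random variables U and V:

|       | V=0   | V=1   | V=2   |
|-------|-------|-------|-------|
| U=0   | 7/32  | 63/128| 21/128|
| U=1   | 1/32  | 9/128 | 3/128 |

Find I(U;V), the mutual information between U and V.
Marginal P(U) (row sums):
  P(U=0) = 7/32 + 63/128 + 21/128 = 7/8
  P(U=1) = 1/32 + 9/128 + 3/128 = 1/8
Marginal P(V) (column sums):
  P(V=0) = 7/32 + 1/32 = 1/4
  P(V=1) = 63/128 + 9/128 = 9/16
  P(V=2) = 21/128 + 3/128 = 3/16

H(U) = -[(7/8)·log₂(7/8) + (1/8)·log₂(1/8)]
  = 0.1686 + 0.3750
  = 0.5436 bits
H(V) = -[(1/4)·log₂(1/4) + (9/16)·log₂(9/16) + (3/16)·log₂(3/16)]
  = 0.5000 + 0.4669 + 0.4528
  = 1.4197 bits
H(U,V) = -[(7/32)·log₂(7/32) + (63/128)·log₂(63/128) + (21/128)·log₂(21/128) + (1/32)·log₂(1/32) + (9/128)·log₂(9/128) + (3/128)·log₂(3/128)]
  = 0.4796 + 0.5034 + 0.4278 + 0.1563 + 0.2693 + 0.1269
  = 1.9633 bits

I(U;V) = H(U) + H(V) - H(U,V)
  = 0.5436 + 1.4197 - 1.9633
  = 0.0000 bits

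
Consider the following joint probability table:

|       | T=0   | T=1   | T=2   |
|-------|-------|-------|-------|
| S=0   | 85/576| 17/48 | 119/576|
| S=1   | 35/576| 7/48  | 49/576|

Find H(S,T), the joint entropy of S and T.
H(S,T) = -Σ P(S,T) log₂ P(S,T), summed over the non-zero cells:
H(S,T) = -[(85/576)·log₂(85/576) + (17/48)·log₂(17/48) + (119/576)·log₂(119/576) + (35/576)·log₂(35/576) + (7/48)·log₂(7/48) + (49/576)·log₂(49/576)]
  = 0.4074 + 0.5304 + 0.4700 + 0.2455 + 0.4051 + 0.3024
  = 2.3608 bits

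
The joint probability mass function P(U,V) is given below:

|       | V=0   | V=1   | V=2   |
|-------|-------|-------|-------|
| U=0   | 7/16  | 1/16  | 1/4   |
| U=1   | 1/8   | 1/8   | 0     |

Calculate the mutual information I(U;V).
Marginal P(U) (row sums):
  P(U=0) = 7/16 + 1/16 + 1/4 = 3/4
  P(U=1) = 1/8 + 1/8 + 0 = 1/4
Marginal P(V) (column sums):
  P(V=0) = 7/16 + 1/8 = 9/16
  P(V=1) = 1/16 + 1/8 = 3/16
  P(V=2) = 1/4 + 0 = 1/4

H(U) = -[(3/4)·log₂(3/4) + (1/4)·log₂(1/4)]
  = 0.3113 + 0.5000
  = 0.8113 bits
H(V) = -[(9/16)·log₂(9/16) + (3/16)·log₂(3/16) + (1/4)·log₂(1/4)]
  = 0.4669 + 0.4528 + 0.5000
  = 1.4197 bits
H(U,V) = -[(7/16)·log₂(7/16) + (1/16)·log₂(1/16) + (1/4)·log₂(1/4) + (1/8)·log₂(1/8) + (1/8)·log₂(1/8)]
  = 0.5218 + 0.2500 + 0.5000 + 0.3750 + 0.3750
  = 2.0218 bits

I(U;V) = H(U) + H(V) - H(U,V)
  = 0.8113 + 1.4197 - 2.0218
  = 0.2092 bits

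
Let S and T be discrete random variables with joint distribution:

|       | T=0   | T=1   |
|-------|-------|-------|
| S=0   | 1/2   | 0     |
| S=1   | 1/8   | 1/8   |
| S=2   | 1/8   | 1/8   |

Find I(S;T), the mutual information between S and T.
Marginal P(S) (row sums):
  P(S=0) = 1/2 + 0 = 1/2
  P(S=1) = 1/8 + 1/8 = 1/4
  P(S=2) = 1/8 + 1/8 = 1/4
Marginal P(T) (column sums):
  P(T=0) = 1/2 + 1/8 + 1/8 = 3/4
  P(T=1) = 0 + 1/8 + 1/8 = 1/4

H(S) = -[(1/2)·log₂(1/2) + (1/4)·log₂(1/4) + (1/4)·log₂(1/4)]
  = 0.5000 + 0.5000 + 0.5000
  = 1.5000 bits
H(T) = -[(3/4)·log₂(3/4) + (1/4)·log₂(1/4)]
  = 0.3113 + 0.5000
  = 0.8113 bits
H(S,T) = -[(1/2)·log₂(1/2) + (1/8)·log₂(1/8) + (1/8)·log₂(1/8) + (1/8)·log₂(1/8) + (1/8)·log₂(1/8)]
  = 0.5000 + 0.3750 + 0.3750 + 0.3750 + 0.3750
  = 2.0000 bits

I(S;T) = H(S) + H(T) - H(S,T)
  = 1.5000 + 0.8113 - 2.0000
  = 0.3113 bits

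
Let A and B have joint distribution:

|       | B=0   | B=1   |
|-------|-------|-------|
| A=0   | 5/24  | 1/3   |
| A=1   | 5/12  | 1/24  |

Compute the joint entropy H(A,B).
H(A,B) = -Σ P(A,B) log₂ P(A,B), summed over the non-zero cells:
H(A,B) = -[(5/24)·log₂(5/24) + (1/3)·log₂(1/3) + (5/12)·log₂(5/12) + (1/24)·log₂(1/24)]
  = 0.4715 + 0.5283 + 0.5263 + 0.1910
  = 1.7171 bits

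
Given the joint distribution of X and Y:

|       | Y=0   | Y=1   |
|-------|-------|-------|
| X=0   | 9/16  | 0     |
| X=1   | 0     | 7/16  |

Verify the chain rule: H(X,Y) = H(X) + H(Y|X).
Left side:
H(X,Y) = -[(9/16)·log₂(9/16) + (7/16)·log₂(7/16)]
  = 0.4669 + 0.5218
  = 0.9887 bits

Right side:
Marginal P(X) (row sums):
  P(X=0) = 9/16 + 0 = 9/16
  P(X=1) = 0 + 7/16 = 7/16
H(X) = -[(9/16)·log₂(9/16) + (7/16)·log₂(7/16)]
  = 0.4669 + 0.5218
  = 0.9887 bits
H(Y|X) = -Σ P(X,Y)·log₂ P(Y|X), where P(Y|X) = P(X,Y) / P(X)
  (cells with P(X,Y) = 0 contribute 0)
  (X=0,Y=0): P(Y|X) = (9/16)/(9/16) = 1;  -(9/16)·log₂(1) = 0.0000
  (X=1,Y=1): P(Y|X) = (7/16)/(7/16) = 1;  -(7/16)·log₂(1) = 0.0000
H(Y|X) = 0.0000 + 0.0000
  = 0.0000 bits
H(X) + H(Y|X) = 0.9887 + 0.0000 = 0.9887 bits

Both sides equal 0.9887 bits, so the chain rule holds ✓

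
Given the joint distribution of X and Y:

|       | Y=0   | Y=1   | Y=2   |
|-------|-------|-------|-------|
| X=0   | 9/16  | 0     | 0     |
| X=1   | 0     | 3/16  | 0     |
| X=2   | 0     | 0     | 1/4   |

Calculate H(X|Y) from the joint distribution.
Marginal P(Y) (column sums):
  P(Y=0) = 9/16 + 0 + 0 = 9/16
  P(Y=1) = 0 + 3/16 + 0 = 3/16
  P(Y=2) = 0 + 0 + 1/4 = 1/4

H(X|Y) = -Σ P(X,Y)·log₂ P(X|Y), where P(X|Y) = P(X,Y) / P(Y)
  (cells with P(X,Y) = 0 contribute 0)
  (X=0,Y=0): P(X|Y) = (9/16)/(9/16) = 1;  -(9/16)·log₂(1) = 0.0000
  (X=1,Y=1): P(X|Y) = (3/16)/(3/16) = 1;  -(3/16)·log₂(1) = 0.0000
  (X=2,Y=2): P(X|Y) = (1/4)/(1/4) = 1;  -(1/4)·log₂(1) = 0.0000
H(X|Y) = 0.0000 + 0.0000 + 0.0000
  = 0.0000 bits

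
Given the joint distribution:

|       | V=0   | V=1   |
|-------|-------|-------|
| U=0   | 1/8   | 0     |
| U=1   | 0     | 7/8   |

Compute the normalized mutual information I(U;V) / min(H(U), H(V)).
Marginal P(U) (row sums):
  P(U=0) = 1/8 + 0 = 1/8
  P(U=1) = 0 + 7/8 = 7/8
Marginal P(V) (column sums):
  P(V=0) = 1/8 + 0 = 1/8
  P(V=1) = 0 + 7/8 = 7/8

H(U) = -[(1/8)·log₂(1/8) + (7/8)·log₂(7/8)]
  = 0.3750 + 0.1686
  = 0.5436 bits
H(V) = -[(1/8)·log₂(1/8) + (7/8)·log₂(7/8)]
  = 0.3750 + 0.1686
  = 0.5436 bits
H(U,V) = -[(1/8)·log₂(1/8) + (7/8)·log₂(7/8)]
  = 0.3750 + 0.1686
  = 0.5436 bits

I(U;V) = H(U) + H(V) - H(U,V)
  = 0.5436 + 0.5436 - 0.5436
  = 0.5436 bits

min(H(U), H(V)) = min(0.5436, 0.5436) = 0.5436 bits
Normalized MI = 0.5436 / 0.5436 = 1.0000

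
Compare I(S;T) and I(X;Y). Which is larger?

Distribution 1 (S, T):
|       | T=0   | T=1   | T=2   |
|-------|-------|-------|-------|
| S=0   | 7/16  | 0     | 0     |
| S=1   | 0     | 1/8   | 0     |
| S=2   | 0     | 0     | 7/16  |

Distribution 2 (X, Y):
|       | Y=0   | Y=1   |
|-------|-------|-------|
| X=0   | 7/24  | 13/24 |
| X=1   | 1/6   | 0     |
Distribution 1 (S, T):
Marginal P(S) (row sums):
  P(S=0) = 7/16 + 0 + 0 = 7/16
  P(S=1) = 0 + 1/8 + 0 = 1/8
  P(S=2) = 0 + 0 + 7/16 = 7/16
Marginal P(T) (column sums):
  P(T=0) = 7/16 + 0 + 0 = 7/16
  P(T=1) = 0 + 1/8 + 0 = 1/8
  P(T=2) = 0 + 0 + 7/16 = 7/16

H(S) = -[(7/16)·log₂(7/16) + (1/8)·log₂(1/8) + (7/16)·log₂(7/16)]
  = 0.5218 + 0.3750 + 0.5218
  = 1.4186 bits
H(T) = -[(7/16)·log₂(7/16) + (1/8)·log₂(1/8) + (7/16)·log₂(7/16)]
  = 0.5218 + 0.3750 + 0.5218
  = 1.4186 bits
H(S,T) = -[(7/16)·log₂(7/16) + (1/8)·log₂(1/8) + (7/16)·log₂(7/16)]
  = 0.5218 + 0.3750 + 0.5218
  = 1.4186 bits

I(S;T) = H(S) + H(T) - H(S,T)
  = 1.4186 + 1.4186 - 1.4186
  = 1.4186 bits

Distribution 2 (X, Y):
Marginal P(X) (row sums):
  P(X=0) = 7/24 + 13/24 = 5/6
  P(X=1) = 1/6 + 0 = 1/6
Marginal P(Y) (column sums):
  P(Y=0) = 7/24 + 1/6 = 11/24
  P(Y=1) = 13/24 + 0 = 13/24

H(X) = -[(5/6)·log₂(5/6) + (1/6)·log₂(1/6)]
  = 0.2192 + 0.4308
  = 0.6500 bits
H(Y) = -[(11/24)·log₂(11/24) + (13/24)·log₂(13/24)]
  = 0.5159 + 0.4791
  = 0.9950 bits
H(X,Y) = -[(7/24)·log₂(7/24) + (13/24)·log₂(13/24) + (1/6)·log₂(1/6)]
  = 0.5185 + 0.4791 + 0.4308
  = 1.4284 bits

I(X;Y) = H(X) + H(Y) - H(X,Y)
  = 0.6500 + 0.9950 - 1.4284
  = 0.2166 bits

I(S;T) = 1.4186 bits > I(X;Y) = 0.2166 bits, so (S, T) has the higher mutual information (stronger dependence).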